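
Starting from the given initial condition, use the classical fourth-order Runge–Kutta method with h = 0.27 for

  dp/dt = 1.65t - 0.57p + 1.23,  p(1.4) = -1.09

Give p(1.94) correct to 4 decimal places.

1.0619

RK4: k1 = f(t_n, p_n); k2 = f(t_n + h/2, p_n + (h/2)·k1); k3 = f(t_n + h/2, p_n + (h/2)·k2); k4 = f(t_n + h, p_n + h·k3); p_{n+1} = p_n + (h/6)·(k1 + 2k2 + 2k3 + k4).
t=1.400000, p=-1.090000:
  k1 = f(1.400000, -1.090000) = 4.161300
  k2 = f(1.535000, -0.528225) = 4.063838
  k3 = f(1.535000, -0.541382) = 4.071338
  k4 = f(1.670000, 0.009261) = 3.980221
  p ← -1.090000 + (0.27/6)·(k1 + 2k2 + 2k3 + k4) = 0.008534
t=1.670000, p=0.008534:
  k1 = f(1.670000, 0.008534) = 3.980635
  k2 = f(1.805000, 0.545920) = 3.897076
  k3 = f(1.805000, 0.534639) = 3.903506
  k4 = f(1.940000, 1.062481) = 3.825386
  p ← 0.008534 + (0.27/6)·(k1 + 2k2 + 2k3 + k4) = 1.061858
p(1.94) ≈ 1.0619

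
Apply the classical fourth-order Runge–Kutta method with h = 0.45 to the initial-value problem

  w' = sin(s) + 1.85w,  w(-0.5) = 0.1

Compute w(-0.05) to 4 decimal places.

RK4: k1 = f(s_n, w_n); k2 = f(s_n + h/2, w_n + (h/2)·k1); k3 = f(s_n + h/2, w_n + (h/2)·k2); k4 = f(s_n + h, w_n + h·k3); w_{n+1} = w_n + (h/6)·(k1 + 2k2 + 2k3 + k4).
s=-0.500000, w=0.100000:
  k1 = f(-0.500000, 0.100000) = -0.294426
  k2 = f(-0.275000, 0.033754) = -0.209102
  k3 = f(-0.275000, 0.052952) = -0.173585
  k4 = f(-0.050000, 0.021887) = -0.009489
  w ← 0.100000 + (0.45/6)·(k1 + 2k2 + 2k3 + k4) = 0.019803
w(-0.05) ≈ 0.0198

0.0198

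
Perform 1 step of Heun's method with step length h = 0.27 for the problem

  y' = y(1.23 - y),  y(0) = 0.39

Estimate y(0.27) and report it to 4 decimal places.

0.4828

Heun: k1 = f(x_n, y_n); k2 = f(x_n + h, y_n + h·k1); y_{n+1} = y_n + (h/2)·(k1 + k2).
x=0.000000, y=0.390000:
  k1 = f(0.000000, 0.390000) = 0.327600
  k2 = f(0.270000, 0.478452) = 0.359580
  y ← 0.390000 + (0.27/2)·(0.327600 + 0.359580) = 0.482769
y(0.27) ≈ 0.4828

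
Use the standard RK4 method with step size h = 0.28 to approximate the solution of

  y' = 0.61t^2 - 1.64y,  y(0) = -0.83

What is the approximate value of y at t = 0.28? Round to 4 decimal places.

RK4: k1 = f(t_n, y_n); k2 = f(t_n + h/2, y_n + (h/2)·k1); k3 = f(t_n + h/2, y_n + (h/2)·k2); k4 = f(t_n + h, y_n + h·k3); y_{n+1} = y_n + (h/6)·(k1 + 2k2 + 2k3 + k4).
t=0.000000, y=-0.830000:
  k1 = f(0.000000, -0.830000) = 1.361200
  k2 = f(0.140000, -0.639432) = 1.060624
  k3 = f(0.140000, -0.681513) = 1.129637
  k4 = f(0.280000, -0.513702) = 0.890295
  y ← -0.830000 + (0.28/6)·(k1 + 2k2 + 2k3 + k4) = -0.520506
y(0.28) ≈ -0.5205

-0.5205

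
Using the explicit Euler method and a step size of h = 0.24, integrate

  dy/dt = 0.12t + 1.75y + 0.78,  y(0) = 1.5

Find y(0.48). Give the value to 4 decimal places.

3.4845

Euler: y_{n+1} = y_n + h·f(t_n, y_n).
t=0.000000, y=1.500000: f=3.405000 → y ← 1.500000 + 0.24·3.405000 = 2.317200
t=0.240000, y=2.317200: f=4.863900 → y ← 2.317200 + 0.24·4.863900 = 3.484536
y(0.48) ≈ 3.4845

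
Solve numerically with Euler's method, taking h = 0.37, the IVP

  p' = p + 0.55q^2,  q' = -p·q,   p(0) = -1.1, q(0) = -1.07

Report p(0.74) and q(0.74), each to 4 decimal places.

Euler on (p,q): p_{n+1} = p_n + h·p', q_{n+1} = q_n + h·q'.
0.000000: (-1.100000, -1.070000); f=(-0.470305, -1.177000) → (-1.274013, -1.505490)
0.370000: (-1.274013, -1.505490); f=(-0.027438, -1.918014) → (-1.284165, -2.215155)
(p(0.74), q(0.74)) ≈ (-1.2842, -2.2152)

-1.2842, -2.2152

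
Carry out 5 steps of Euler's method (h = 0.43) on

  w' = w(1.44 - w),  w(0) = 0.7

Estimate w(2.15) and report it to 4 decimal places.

1.4102

Euler: w_{n+1} = w_n + h·f(x_n, w_n).
x=0.000000, w=0.700000: f=0.518000 → w ← 0.700000 + 0.43·0.518000 = 0.922740
x=0.430000, w=0.922740: f=0.477296 → w ← 0.922740 + 0.43·0.477296 = 1.127977
x=0.860000, w=1.127977: f=0.351954 → w ← 1.127977 + 0.43·0.351954 = 1.279318
x=1.290000, w=1.279318: f=0.205564 → w ← 1.279318 + 0.43·0.205564 = 1.367710
x=1.720000, w=1.367710: f=0.098872 → w ← 1.367710 + 0.43·0.098872 = 1.410225
w(2.15) ≈ 1.4102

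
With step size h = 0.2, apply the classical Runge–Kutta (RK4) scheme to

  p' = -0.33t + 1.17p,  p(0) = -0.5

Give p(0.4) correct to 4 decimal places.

RK4: k1 = f(t_n, p_n); k2 = f(t_n + h/2, p_n + (h/2)·k1); k3 = f(t_n + h/2, p_n + (h/2)·k2); k4 = f(t_n + h, p_n + h·k3); p_{n+1} = p_n + (h/6)·(k1 + 2k2 + 2k3 + k4).
t=0.000000, p=-0.500000:
  k1 = f(0.000000, -0.500000) = -0.585000
  k2 = f(0.100000, -0.558500) = -0.686445
  k3 = f(0.100000, -0.568644) = -0.698314
  k4 = f(0.200000, -0.639663) = -0.814405
  p ← -0.500000 + (0.2/6)·(k1 + 2k2 + 2k3 + k4) = -0.638964
t=0.200000, p=-0.638964:
  k1 = f(0.200000, -0.638964) = -0.813588
  k2 = f(0.300000, -0.720323) = -0.941778
  k3 = f(0.300000, -0.733142) = -0.956776
  k4 = f(0.400000, -0.830319) = -1.103474
  p ← -0.638964 + (0.2/6)·(k1 + 2k2 + 2k3 + k4) = -0.829436
p(0.4) ≈ -0.8294

-0.8294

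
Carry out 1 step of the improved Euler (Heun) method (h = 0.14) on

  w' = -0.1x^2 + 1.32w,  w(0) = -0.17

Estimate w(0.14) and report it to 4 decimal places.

-0.2045

Heun: k1 = f(x_n, w_n); k2 = f(x_n + h, w_n + h·k1); w_{n+1} = w_n + (h/2)·(k1 + k2).
x=0.000000, w=-0.170000:
  k1 = f(0.000000, -0.170000) = -0.224400
  k2 = f(0.140000, -0.201416) = -0.267829
  w ← -0.170000 + (0.14/2)·(-0.224400 + (-0.267829)) = -0.204456
w(0.14) ≈ -0.2045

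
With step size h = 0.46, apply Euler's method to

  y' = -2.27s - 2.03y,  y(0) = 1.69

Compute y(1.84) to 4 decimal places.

Euler: y_{n+1} = y_n + h·f(s_n, y_n).
s=0.000000, y=1.690000: f=-3.430700 → y ← 1.690000 + 0.46·(-3.430700) = 0.111878
s=0.460000, y=0.111878: f=-1.271312 → y ← 0.111878 + 0.46·(-1.271312) = -0.472926
s=0.920000, y=-0.472926: f=-1.128361 → y ← -0.472926 + 0.46·(-1.128361) = -0.991972
s=1.380000, y=-0.991972: f=-1.118897 → y ← -0.991972 + 0.46·(-1.118897) = -1.506665
y(1.84) ≈ -1.5067

-1.5067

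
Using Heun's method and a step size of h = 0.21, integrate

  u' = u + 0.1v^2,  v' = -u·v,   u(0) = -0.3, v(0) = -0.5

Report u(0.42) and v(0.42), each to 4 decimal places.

Heun on (u,v): k1 = f(s_n, state_n); k2 = f(s_n + h, state_n + h·k1); state_{n+1} = state_n + (h/2)·(k1 + k2).
0.000000: (-0.300000, -0.500000)
  k1 = (-0.275000, -0.150000)
  predictor → (-0.357750, -0.531500)
  k2 = (-0.329501, -0.190144)
  → (-0.363473, -0.535715)
0.210000: (-0.363473, -0.535715)
  k1 = (-0.334774, -0.194718)
  predictor → (-0.433775, -0.576606)
  k2 = (-0.400528, -0.250117)
  → (-0.440679, -0.582423)
(u(0.42), v(0.42)) ≈ (-0.4407, -0.5824)

-0.4407, -0.5824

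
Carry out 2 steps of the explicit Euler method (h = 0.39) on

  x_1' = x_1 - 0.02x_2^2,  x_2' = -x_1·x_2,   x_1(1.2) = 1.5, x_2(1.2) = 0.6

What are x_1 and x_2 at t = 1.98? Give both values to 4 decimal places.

2.8938, 0.0468

Euler on (x_1,x_2): x_1_{n+1} = x_1_n + h·x_1', x_2_{n+1} = x_2_n + h·x_2'.
1.200000: (1.500000, 0.600000); f=(1.492800, -0.900000) → (2.082192, 0.249000)
1.590000: (2.082192, 0.249000); f=(2.080952, -0.518466) → (2.893763, 0.046798)
(x_1(1.98), x_2(1.98)) ≈ (2.8938, 0.0468)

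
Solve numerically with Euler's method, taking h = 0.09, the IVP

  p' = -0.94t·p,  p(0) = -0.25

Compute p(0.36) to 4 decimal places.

-0.2387

Euler: p_{n+1} = p_n + h·f(t_n, p_n).
t=0.000000, p=-0.250000: f=0.000000 → p ← -0.250000 + 0.09·0.000000 = -0.250000
t=0.090000, p=-0.250000: f=0.021150 → p ← -0.250000 + 0.09·0.021150 = -0.248096
t=0.180000, p=-0.248096: f=0.041978 → p ← -0.248096 + 0.09·0.041978 = -0.244318
t=0.270000, p=-0.244318: f=0.062008 → p ← -0.244318 + 0.09·0.062008 = -0.238738
p(0.36) ≈ -0.2387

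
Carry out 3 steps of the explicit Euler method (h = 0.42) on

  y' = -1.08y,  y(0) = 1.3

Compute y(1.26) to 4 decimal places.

0.2121

Euler: y_{n+1} = y_n + h·f(x_n, y_n).
x=0.000000, y=1.300000: f=-1.404000 → y ← 1.300000 + 0.42·(-1.404000) = 0.710320
x=0.420000, y=0.710320: f=-0.767146 → y ← 0.710320 + 0.42·(-0.767146) = 0.388119
x=0.840000, y=0.388119: f=-0.419168 → y ← 0.388119 + 0.42·(-0.419168) = 0.212068
y(1.26) ≈ 0.2121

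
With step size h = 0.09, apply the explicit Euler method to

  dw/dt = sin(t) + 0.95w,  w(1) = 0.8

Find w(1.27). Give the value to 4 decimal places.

1.2823

Euler: w_{n+1} = w_n + h·f(t_n, w_n).
t=1.000000, w=0.800000: f=1.601471 → w ← 0.800000 + 0.09·1.601471 = 0.944132
t=1.090000, w=0.944132: f=1.783553 → w ← 0.944132 + 0.09·1.783553 = 1.104652
t=1.180000, w=1.104652: f=1.974026 → w ← 1.104652 + 0.09·1.974026 = 1.282314
w(1.27) ≈ 1.2823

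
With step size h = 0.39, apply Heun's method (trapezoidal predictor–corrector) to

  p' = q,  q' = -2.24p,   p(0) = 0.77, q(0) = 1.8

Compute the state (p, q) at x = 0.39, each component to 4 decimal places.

1.3408, 0.8207

Heun on (p,q): k1 = f(x_n, state_n); k2 = f(x_n + h, state_n + h·k1); state_{n+1} = state_n + (h/2)·(k1 + k2).
0.000000: (0.770000, 1.800000)
  k1 = (1.800000, -1.724800)
  predictor → (1.472000, 1.127328)
  k2 = (1.127328, -3.297280)
  → (1.340829, 0.820694)
(p(0.39), q(0.39)) ≈ (1.3408, 0.8207)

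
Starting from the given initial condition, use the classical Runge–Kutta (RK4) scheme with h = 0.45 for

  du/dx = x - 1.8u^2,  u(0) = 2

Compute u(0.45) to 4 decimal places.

0.2834

RK4: k1 = f(x_n, u_n); k2 = f(x_n + h/2, u_n + (h/2)·k1); k3 = f(x_n + h/2, u_n + (h/2)·k2); k4 = f(x_n + h, u_n + h·k3); u_{n+1} = u_n + (h/6)·(k1 + 2k2 + 2k3 + k4).
x=0.000000, u=2.000000:
  k1 = f(0.000000, 2.000000) = -7.200000
  k2 = f(0.225000, 0.380000) = -0.034920
  k3 = f(0.225000, 1.992143) = -6.918541
  k4 = f(0.450000, -1.113343) = -1.781160
  u ← 2.000000 + (0.45/6)·(k1 + 2k2 + 2k3 + k4) = 0.283394
u(0.45) ≈ 0.2834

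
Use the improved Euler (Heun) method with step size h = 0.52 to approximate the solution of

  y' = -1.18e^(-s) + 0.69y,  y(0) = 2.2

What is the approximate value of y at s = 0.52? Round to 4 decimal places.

Heun: k1 = f(s_n, y_n); k2 = f(s_n + h, y_n + h·k1); y_{n+1} = y_n + (h/2)·(k1 + k2).
s=0.000000, y=2.200000:
  k1 = f(0.000000, 2.200000) = 0.338000
  k2 = f(0.520000, 2.375760) = 0.937740
  y ← 2.200000 + (0.52/2)·(0.338000 + 0.937740) = 2.531692
y(0.52) ≈ 2.5317

2.5317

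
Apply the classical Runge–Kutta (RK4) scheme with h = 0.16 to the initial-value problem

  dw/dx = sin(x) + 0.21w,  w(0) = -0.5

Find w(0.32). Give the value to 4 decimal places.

RK4: k1 = f(x_n, w_n); k2 = f(x_n + h/2, w_n + (h/2)·k1); k3 = f(x_n + h/2, w_n + (h/2)·k2); k4 = f(x_n + h, w_n + h·k3); w_{n+1} = w_n + (h/6)·(k1 + 2k2 + 2k3 + k4).
x=0.000000, w=-0.500000:
  k1 = f(0.000000, -0.500000) = -0.105000
  k2 = f(0.080000, -0.508400) = -0.026849
  k3 = f(0.080000, -0.502148) = -0.025536
  k4 = f(0.160000, -0.504086) = 0.053460
  w ← -0.500000 + (0.16/6)·(k1 + 2k2 + 2k3 + k4) = -0.504168
x=0.160000, w=-0.504168:
  k1 = f(0.160000, -0.504168) = 0.053443
  k2 = f(0.240000, -0.499893) = 0.132725
  k3 = f(0.240000, -0.493550) = 0.134057
  k4 = f(0.320000, -0.482719) = 0.213196
  w ← -0.504168 + (0.16/6)·(k1 + 2k2 + 2k3 + k4) = -0.482830
w(0.32) ≈ -0.4828

-0.4828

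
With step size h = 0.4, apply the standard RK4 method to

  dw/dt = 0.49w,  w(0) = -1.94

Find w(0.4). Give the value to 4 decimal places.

-2.3601

RK4: k1 = f(t_n, w_n); k2 = f(t_n + h/2, w_n + (h/2)·k1); k3 = f(t_n + h/2, w_n + (h/2)·k2); k4 = f(t_n + h, w_n + h·k3); w_{n+1} = w_n + (h/6)·(k1 + 2k2 + 2k3 + k4).
t=0.000000, w=-1.940000:
  k1 = f(0.000000, -1.940000) = -0.950600
  k2 = f(0.200000, -2.130120) = -1.043759
  k3 = f(0.200000, -2.148752) = -1.052888
  k4 = f(0.400000, -2.361155) = -1.156966
  w ← -1.940000 + (0.4/6)·(k1 + 2k2 + 2k3 + k4) = -2.360057
w(0.4) ≈ -2.3601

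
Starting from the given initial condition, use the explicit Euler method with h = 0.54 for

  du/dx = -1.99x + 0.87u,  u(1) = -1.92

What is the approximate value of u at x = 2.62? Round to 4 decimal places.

-13.0854

Euler: u_{n+1} = u_n + h·f(x_n, u_n).
x=1.000000, u=-1.920000: f=-3.660400 → u ← -1.920000 + 0.54·(-3.660400) = -3.896616
x=1.540000, u=-3.896616: f=-6.454656 → u ← -3.896616 + 0.54·(-6.454656) = -7.382130
x=2.080000, u=-7.382130: f=-10.561653 → u ← -7.382130 + 0.54·(-10.561653) = -13.085423
u(2.62) ≈ -13.0854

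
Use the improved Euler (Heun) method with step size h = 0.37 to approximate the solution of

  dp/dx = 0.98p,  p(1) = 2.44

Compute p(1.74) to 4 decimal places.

Heun: k1 = f(x_n, p_n); k2 = f(x_n + h, p_n + h·k1); p_{n+1} = p_n + (h/2)·(k1 + k2).
x=1.000000, p=2.440000:
  k1 = f(1.000000, 2.440000) = 2.391200
  k2 = f(1.370000, 3.324744) = 3.258249
  p ← 2.440000 + (0.37/2)·(2.391200 + 3.258249) = 3.485148
x=1.370000, p=3.485148:
  k1 = f(1.370000, 3.485148) = 3.415445
  k2 = f(1.740000, 4.748863) = 4.653886
  p ← 3.485148 + (0.37/2)·(3.415445 + 4.653886) = 4.977974
p(1.74) ≈ 4.9780

4.9780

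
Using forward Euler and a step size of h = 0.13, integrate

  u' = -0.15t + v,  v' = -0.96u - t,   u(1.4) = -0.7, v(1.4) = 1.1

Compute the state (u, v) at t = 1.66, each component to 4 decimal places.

-0.4834, 0.8794

Euler on (u,v): u_{n+1} = u_n + h·u', v_{n+1} = v_n + h·v'.
1.400000: (-0.700000, 1.100000); f=(0.890000, -0.728000) → (-0.584300, 1.005360)
1.530000: (-0.584300, 1.005360); f=(0.775860, -0.969072) → (-0.483438, 0.879381)
(u(1.66), v(1.66)) ≈ (-0.4834, 0.8794)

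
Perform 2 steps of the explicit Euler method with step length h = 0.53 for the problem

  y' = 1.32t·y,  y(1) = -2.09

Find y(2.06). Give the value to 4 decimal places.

-7.3544

Euler: y_{n+1} = y_n + h·f(t_n, y_n).
t=1.000000, y=-2.090000: f=-2.758800 → y ← -2.090000 + 0.53·(-2.758800) = -3.552164
t=1.530000, y=-3.552164: f=-7.173950 → y ← -3.552164 + 0.53·(-7.173950) = -7.354358
y(2.06) ≈ -7.3544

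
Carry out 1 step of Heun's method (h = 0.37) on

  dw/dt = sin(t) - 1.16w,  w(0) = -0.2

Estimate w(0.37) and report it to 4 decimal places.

Heun: k1 = f(t_n, w_n); k2 = f(t_n + h, w_n + h·k1); w_{n+1} = w_n + (h/2)·(k1 + k2).
t=0.000000, w=-0.200000:
  k1 = f(0.000000, -0.200000) = 0.232000
  k2 = f(0.370000, -0.114160) = 0.494041
  w ← -0.200000 + (0.37/2)·(0.232000 + 0.494041) = -0.065682
w(0.37) ≈ -0.0657

-0.0657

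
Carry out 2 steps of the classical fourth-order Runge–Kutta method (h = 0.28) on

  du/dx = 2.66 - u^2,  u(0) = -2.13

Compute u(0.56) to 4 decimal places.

-12.9365

RK4: k1 = f(x_n, u_n); k2 = f(x_n + h/2, u_n + (h/2)·k1); k3 = f(x_n + h/2, u_n + (h/2)·k2); k4 = f(x_n + h, u_n + h·k3); u_{n+1} = u_n + (h/6)·(k1 + 2k2 + 2k3 + k4).
x=0.000000, u=-2.130000:
  k1 = f(0.000000, -2.130000) = -1.876900
  k2 = f(0.140000, -2.392766) = -3.065329
  k3 = f(0.140000, -2.559146) = -3.889229
  k4 = f(0.280000, -3.218984) = -7.701858
  u ← -2.130000 + (0.28/6)·(k1 + 2k2 + 2k3 + k4) = -3.226101
x=0.280000, u=-3.226101:
  k1 = f(0.280000, -3.226101) = -7.747726
  k2 = f(0.420000, -4.310782) = -15.922845
  k3 = f(0.420000, -5.455299) = -27.100288
  k4 = f(0.560000, -10.814182) = -114.286522
  u ← -3.226101 + (0.28/6)·(k1 + 2k2 + 2k3 + k4) = -12.936525
u(0.56) ≈ -12.9365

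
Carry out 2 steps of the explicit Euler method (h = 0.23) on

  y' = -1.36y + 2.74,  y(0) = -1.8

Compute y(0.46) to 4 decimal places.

Euler: y_{n+1} = y_n + h·f(x_n, y_n).
x=0.000000, y=-1.800000: f=5.188000 → y ← -1.800000 + 0.23·5.188000 = -0.606760
x=0.230000, y=-0.606760: f=3.565194 → y ← -0.606760 + 0.23·3.565194 = 0.213235
y(0.46) ≈ 0.2132

0.2132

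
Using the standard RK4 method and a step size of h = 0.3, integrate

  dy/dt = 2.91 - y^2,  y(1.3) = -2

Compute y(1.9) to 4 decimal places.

RK4: k1 = f(t_n, y_n); k2 = f(t_n + h/2, y_n + (h/2)·k1); k3 = f(t_n + h/2, y_n + (h/2)·k2); k4 = f(t_n + h, y_n + h·k3); y_{n+1} = y_n + (h/6)·(k1 + 2k2 + 2k3 + k4).
t=1.300000, y=-2.000000:
  k1 = f(1.300000, -2.000000) = -1.090000
  k2 = f(1.450000, -2.163500) = -1.770732
  k3 = f(1.450000, -2.265610) = -2.222988
  k4 = f(1.600000, -2.666896) = -4.202336
  y ← -2.000000 + (0.3/6)·(k1 + 2k2 + 2k3 + k4) = -2.663989
t=1.600000, y=-2.663989:
  k1 = f(1.600000, -2.663989) = -4.186837
  k2 = f(1.750000, -3.292014) = -7.927358
  k3 = f(1.750000, -3.853093) = -11.936322
  k4 = f(1.900000, -6.244886) = -36.088595
  y ← -2.663989 + (0.3/6)·(k1 + 2k2 + 2k3 + k4) = -6.664128
y(1.9) ≈ -6.6641

-6.6641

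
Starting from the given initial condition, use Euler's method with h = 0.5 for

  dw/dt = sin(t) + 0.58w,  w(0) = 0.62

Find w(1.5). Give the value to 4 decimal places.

Euler: w_{n+1} = w_n + h·f(t_n, w_n).
t=0.000000, w=0.620000: f=0.359600 → w ← 0.620000 + 0.5·0.359600 = 0.799800
t=0.500000, w=0.799800: f=0.943310 → w ← 0.799800 + 0.5·0.943310 = 1.271455
t=1.000000, w=1.271455: f=1.578915 → w ← 1.271455 + 0.5·1.578915 = 2.060912
w(1.5) ≈ 2.0609

2.0609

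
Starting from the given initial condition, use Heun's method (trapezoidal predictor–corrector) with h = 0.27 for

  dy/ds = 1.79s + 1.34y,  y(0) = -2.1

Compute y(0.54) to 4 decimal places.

Heun: k1 = f(s_n, y_n); k2 = f(s_n + h, y_n + h·k1); y_{n+1} = y_n + (h/2)·(k1 + k2).
s=0.000000, y=-2.100000:
  k1 = f(0.000000, -2.100000) = -2.814000
  k2 = f(0.270000, -2.859780) = -3.348805
  y ← -2.100000 + (0.27/2)·(-2.814000 + (-3.348805)) = -2.931979
s=0.270000, y=-2.931979:
  k1 = f(0.270000, -2.931979) = -3.445551
  k2 = f(0.540000, -3.862278) = -4.208852
  y ← -2.931979 + (0.27/2)·(-3.445551 + (-4.208852)) = -3.965323
y(0.54) ≈ -3.9653

-3.9653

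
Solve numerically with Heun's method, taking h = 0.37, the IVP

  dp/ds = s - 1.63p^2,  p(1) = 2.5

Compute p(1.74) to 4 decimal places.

0.9315

Heun: k1 = f(s_n, p_n); k2 = f(s_n + h, p_n + h·k1); p_{n+1} = p_n + (h/2)·(k1 + k2).
s=1.000000, p=2.500000:
  k1 = f(1.000000, 2.500000) = -9.187500
  k2 = f(1.370000, -0.899375) = 0.051533
  p ← 2.500000 + (0.37/2)·(-9.187500 + 0.051533) = 0.809846
s=1.370000, p=0.809846:
  k1 = f(1.370000, 0.809846) = 0.300963
  k2 = f(1.740000, 0.921203) = 0.356759
  p ← 0.809846 + (0.37/2)·(0.300963 + 0.356759) = 0.931525
p(1.74) ≈ 0.9315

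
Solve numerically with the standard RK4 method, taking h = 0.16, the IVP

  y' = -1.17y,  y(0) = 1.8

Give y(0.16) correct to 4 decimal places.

1.4927

RK4: k1 = f(s_n, y_n); k2 = f(s_n + h/2, y_n + (h/2)·k1); k3 = f(s_n + h/2, y_n + (h/2)·k2); k4 = f(s_n + h, y_n + h·k3); y_{n+1} = y_n + (h/6)·(k1 + 2k2 + 2k3 + k4).
s=0.000000, y=1.800000:
  k1 = f(0.000000, 1.800000) = -2.106000
  k2 = f(0.080000, 1.631520) = -1.908878
  k3 = f(0.080000, 1.647290) = -1.927329
  k4 = f(0.160000, 1.491627) = -1.745204
  y ← 1.800000 + (0.16/6)·(k1 + 2k2 + 2k3 + k4) = 1.492703
y(0.16) ≈ 1.4927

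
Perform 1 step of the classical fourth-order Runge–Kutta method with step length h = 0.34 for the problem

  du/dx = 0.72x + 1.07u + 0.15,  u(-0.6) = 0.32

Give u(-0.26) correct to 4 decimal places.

RK4: k1 = f(x_n, u_n); k2 = f(x_n + h/2, u_n + (h/2)·k1); k3 = f(x_n + h/2, u_n + (h/2)·k2); k4 = f(x_n + h, u_n + h·k3); u_{n+1} = u_n + (h/6)·(k1 + 2k2 + 2k3 + k4).
x=-0.600000, u=0.320000:
  k1 = f(-0.600000, 0.320000) = 0.060400
  k2 = f(-0.430000, 0.330268) = 0.193787
  k3 = f(-0.430000, 0.352944) = 0.218050
  k4 = f(-0.260000, 0.394137) = 0.384527
  u ← 0.320000 + (0.34/6)·(k1 + 2k2 + 2k3 + k4) = 0.391887
u(-0.26) ≈ 0.3919

0.3919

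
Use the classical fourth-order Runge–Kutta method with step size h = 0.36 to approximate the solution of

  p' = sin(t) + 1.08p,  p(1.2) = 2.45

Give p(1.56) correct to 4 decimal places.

4.0427

RK4: k1 = f(t_n, p_n); k2 = f(t_n + h/2, p_n + (h/2)·k1); k3 = f(t_n + h/2, p_n + (h/2)·k2); k4 = f(t_n + h, p_n + h·k3); p_{n+1} = p_n + (h/6)·(k1 + 2k2 + 2k3 + k4).
t=1.200000, p=2.450000:
  k1 = f(1.200000, 2.450000) = 3.578039
  k2 = f(1.380000, 3.094047) = 4.323424
  k3 = f(1.380000, 3.228216) = 4.468327
  k4 = f(1.560000, 4.058598) = 5.383227
  p ← 2.450000 + (0.36/6)·(k1 + 2k2 + 2k3 + k4) = 4.042686
p(1.56) ≈ 4.0427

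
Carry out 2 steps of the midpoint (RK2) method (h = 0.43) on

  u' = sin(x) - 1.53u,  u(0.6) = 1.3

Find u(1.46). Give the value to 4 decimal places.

0.8218

Midpoint: k1 = f(x_n, u_n); k2 = f(x_n + h/2, u_n + (h/2)·k1); u_{n+1} = u_n + h·k2.
x=0.600000, u=1.300000:
  k1 = f(0.600000, 1.300000) = -1.424358
  k2 = f(0.815000, 0.993763) = -0.792732
  u ← 1.300000 + 0.43·(-0.792732) = 0.959125
x=1.030000, u=0.959125:
  k1 = f(1.030000, 0.959125) = -0.610163
  k2 = f(1.245000, 0.827940) = -0.319352
  u ← 0.959125 + 0.43·(-0.319352) = 0.821804
u(1.46) ≈ 0.8218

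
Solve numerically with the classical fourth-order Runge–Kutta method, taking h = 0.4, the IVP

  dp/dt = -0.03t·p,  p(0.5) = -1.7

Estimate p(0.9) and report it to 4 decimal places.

-1.6858

RK4: k1 = f(t_n, p_n); k2 = f(t_n + h/2, p_n + (h/2)·k1); k3 = f(t_n + h/2, p_n + (h/2)·k2); k4 = f(t_n + h, p_n + h·k3); p_{n+1} = p_n + (h/6)·(k1 + 2k2 + 2k3 + k4).
t=0.500000, p=-1.700000:
  k1 = f(0.500000, -1.700000) = 0.025500
  k2 = f(0.700000, -1.694900) = 0.035593
  k3 = f(0.700000, -1.692881) = 0.035551
  k4 = f(0.900000, -1.685780) = 0.045516
  p ← -1.700000 + (0.4/6)·(k1 + 2k2 + 2k3 + k4) = -1.685780
p(0.9) ≈ -1.6858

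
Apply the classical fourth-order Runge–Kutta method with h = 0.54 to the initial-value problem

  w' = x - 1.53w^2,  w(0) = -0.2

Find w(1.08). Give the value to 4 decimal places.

RK4: k1 = f(x_n, w_n); k2 = f(x_n + h/2, w_n + (h/2)·k1); k3 = f(x_n + h/2, w_n + (h/2)·k2); k4 = f(x_n + h, w_n + h·k3); w_{n+1} = w_n + (h/6)·(k1 + 2k2 + 2k3 + k4).
x=0.000000, w=-0.200000:
  k1 = f(0.000000, -0.200000) = -0.061200
  k2 = f(0.270000, -0.216524) = 0.198270
  k3 = f(0.270000, -0.146467) = 0.237177
  k4 = f(0.540000, -0.071924) = 0.532085
  w ← -0.200000 + (0.54/6)·(k1 + 2k2 + 2k3 + k4) = -0.079240
x=0.540000, w=-0.079240:
  k1 = f(0.540000, -0.079240) = 0.530393
  k2 = f(0.810000, 0.063966) = 0.803740
  k3 = f(0.810000, 0.137770) = 0.780960
  k4 = f(1.080000, 0.342478) = 0.900544
  w ← -0.079240 + (0.54/6)·(k1 + 2k2 + 2k3 + k4) = 0.334790
w(1.08) ≈ 0.3348

0.3348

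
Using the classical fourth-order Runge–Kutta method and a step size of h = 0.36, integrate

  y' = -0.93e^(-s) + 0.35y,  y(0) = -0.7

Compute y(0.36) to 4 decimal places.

RK4: k1 = f(s_n, y_n); k2 = f(s_n + h/2, y_n + (h/2)·k1); k3 = f(s_n + h/2, y_n + (h/2)·k2); k4 = f(s_n + h, y_n + h·k3); y_{n+1} = y_n + (h/6)·(k1 + 2k2 + 2k3 + k4).
s=0.000000, y=-0.700000:
  k1 = f(0.000000, -0.700000) = -1.175000
  k2 = f(0.180000, -0.911500) = -1.095826
  k3 = f(0.180000, -0.897249) = -1.090838
  k4 = f(0.360000, -1.092702) = -1.031285
  y ← -0.700000 + (0.36/6)·(k1 + 2k2 + 2k3 + k4) = -1.094777
y(0.36) ≈ -1.0948

-1.0948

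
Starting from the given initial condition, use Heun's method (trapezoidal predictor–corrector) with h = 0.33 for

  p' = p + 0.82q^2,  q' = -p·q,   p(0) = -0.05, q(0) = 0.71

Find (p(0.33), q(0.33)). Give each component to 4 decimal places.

Heun on (p,q): k1 = f(t_n, state_n); k2 = f(t_n + h, state_n + h·k1); state_{n+1} = state_n + (h/2)·(k1 + k2).
0.000000: (-0.050000, 0.710000)
  k1 = (0.363362, 0.035500)
  predictor → (0.069909, 0.721715)
  k2 = (0.497025, -0.050455)
  → (0.091964, 0.707532)
(p(0.33), q(0.33)) ≈ (0.0920, 0.7075)

0.0920, 0.7075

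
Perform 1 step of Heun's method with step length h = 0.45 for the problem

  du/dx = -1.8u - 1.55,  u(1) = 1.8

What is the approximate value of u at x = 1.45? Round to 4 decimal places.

0.5175

Heun: k1 = f(x_n, u_n); k2 = f(x_n + h, u_n + h·k1); u_{n+1} = u_n + (h/2)·(k1 + k2).
x=1.000000, u=1.800000:
  k1 = f(1.000000, 1.800000) = -4.790000
  k2 = f(1.450000, -0.355500) = -0.910100
  u ← 1.800000 + (0.45/2)·(-4.790000 + (-0.910100)) = 0.517478
u(1.45) ≈ 0.5175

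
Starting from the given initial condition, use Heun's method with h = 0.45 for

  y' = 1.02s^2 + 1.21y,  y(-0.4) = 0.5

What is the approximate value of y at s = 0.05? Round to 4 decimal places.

Heun: k1 = f(s_n, y_n); k2 = f(s_n + h, y_n + h·k1); y_{n+1} = y_n + (h/2)·(k1 + k2).
s=-0.400000, y=0.500000:
  k1 = f(-0.400000, 0.500000) = 0.768200
  k2 = f(0.050000, 0.845690) = 1.025835
  y ← 0.500000 + (0.45/2)·(0.768200 + 1.025835) = 0.903658
y(0.05) ≈ 0.9037

0.9037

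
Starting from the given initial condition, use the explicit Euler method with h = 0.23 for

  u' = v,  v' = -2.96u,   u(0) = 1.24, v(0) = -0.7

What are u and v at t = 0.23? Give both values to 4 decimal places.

Euler on (u,v): u_{n+1} = u_n + h·u', v_{n+1} = v_n + h·v'.
0.000000: (1.240000, -0.700000); f=(-0.700000, -3.670400) → (1.079000, -1.544192)
(u(0.23), v(0.23)) ≈ (1.0790, -1.5442)

1.0790, -1.5442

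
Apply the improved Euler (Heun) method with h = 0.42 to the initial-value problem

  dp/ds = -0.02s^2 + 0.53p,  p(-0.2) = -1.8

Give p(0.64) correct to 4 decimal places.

-2.8032

Heun: k1 = f(s_n, p_n); k2 = f(s_n + h, p_n + h·k1); p_{n+1} = p_n + (h/2)·(k1 + k2).
s=-0.200000, p=-1.800000:
  k1 = f(-0.200000, -1.800000) = -0.954800
  k2 = f(0.220000, -2.201016) = -1.167506
  p ← -1.800000 + (0.42/2)·(-0.954800 + (-1.167506)) = -2.245684
s=0.220000, p=-2.245684:
  k1 = f(0.220000, -2.245684) = -1.191181
  k2 = f(0.640000, -2.745980) = -1.463562
  p ← -2.245684 + (0.42/2)·(-1.191181 + (-1.463562)) = -2.803180
p(0.64) ≈ -2.8032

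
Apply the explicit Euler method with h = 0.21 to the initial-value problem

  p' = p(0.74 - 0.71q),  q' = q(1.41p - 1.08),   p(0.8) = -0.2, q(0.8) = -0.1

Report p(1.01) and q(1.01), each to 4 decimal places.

-0.2341, -0.0714

Euler on (p,q): p_{n+1} = p_n + h·p', q_{n+1} = q_n + h·q'.
0.800000: (-0.200000, -0.100000); f=(-0.162200, 0.136200) → (-0.234062, -0.071398)
(p(1.01), q(1.01)) ≈ (-0.2341, -0.0714)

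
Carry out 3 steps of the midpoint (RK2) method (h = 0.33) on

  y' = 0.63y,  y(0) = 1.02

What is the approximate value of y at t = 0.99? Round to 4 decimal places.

1.8958

Midpoint: k1 = f(t_n, y_n); k2 = f(t_n + h/2, y_n + (h/2)·k1); y_{n+1} = y_n + h·k2.
t=0.000000, y=1.020000:
  k1 = f(0.000000, 1.020000) = 0.642600
  k2 = f(0.165000, 1.126029) = 0.709398
  y ← 1.020000 + 0.33·0.709398 = 1.254101
t=0.330000, y=1.254101:
  k1 = f(0.330000, 1.254101) = 0.790084
  k2 = f(0.495000, 1.384465) = 0.872213
  y ← 1.254101 + 0.33·0.872213 = 1.541932
t=0.660000, y=1.541932:
  k1 = f(0.660000, 1.541932) = 0.971417
  k2 = f(0.825000, 1.702216) = 1.072396
  y ← 1.541932 + 0.33·1.072396 = 1.895822
y(0.99) ≈ 1.8958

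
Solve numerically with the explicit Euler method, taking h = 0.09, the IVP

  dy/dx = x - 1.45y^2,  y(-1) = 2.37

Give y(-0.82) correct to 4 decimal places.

1.1528

Euler: y_{n+1} = y_n + h·f(x_n, y_n).
x=-1.000000, y=2.370000: f=-9.144505 → y ← 2.370000 + 0.09·(-9.144505) = 1.546995
x=-0.910000, y=1.546995: f=-4.380129 → y ← 1.546995 + 0.09·(-4.380129) = 1.152783
y(-0.82) ≈ 1.1528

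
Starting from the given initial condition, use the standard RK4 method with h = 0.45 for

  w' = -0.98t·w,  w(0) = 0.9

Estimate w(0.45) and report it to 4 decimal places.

0.8150

RK4: k1 = f(t_n, w_n); k2 = f(t_n + h/2, w_n + (h/2)·k1); k3 = f(t_n + h/2, w_n + (h/2)·k2); k4 = f(t_n + h, w_n + h·k3); w_{n+1} = w_n + (h/6)·(k1 + 2k2 + 2k3 + k4).
t=0.000000, w=0.900000:
  k1 = f(0.000000, 0.900000) = 0.000000
  k2 = f(0.225000, 0.900000) = -0.198450
  k3 = f(0.225000, 0.855349) = -0.188604
  k4 = f(0.450000, 0.815128) = -0.359471
  w ← 0.900000 + (0.45/6)·(k1 + 2k2 + 2k3 + k4) = 0.814981
w(0.45) ≈ 0.8150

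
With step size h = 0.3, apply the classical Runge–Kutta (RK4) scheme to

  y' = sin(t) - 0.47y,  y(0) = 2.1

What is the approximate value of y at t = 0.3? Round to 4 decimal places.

1.8665

RK4: k1 = f(t_n, y_n); k2 = f(t_n + h/2, y_n + (h/2)·k1); k3 = f(t_n + h/2, y_n + (h/2)·k2); k4 = f(t_n + h, y_n + h·k3); y_{n+1} = y_n + (h/6)·(k1 + 2k2 + 2k3 + k4).
t=0.000000, y=2.100000:
  k1 = f(0.000000, 2.100000) = -0.987000
  k2 = f(0.150000, 1.951950) = -0.767978
  k3 = f(0.150000, 1.984803) = -0.783419
  k4 = f(0.300000, 1.864974) = -0.581018
  y ← 2.100000 + (0.3/6)·(k1 + 2k2 + 2k3 + k4) = 1.866459
y(0.3) ≈ 1.8665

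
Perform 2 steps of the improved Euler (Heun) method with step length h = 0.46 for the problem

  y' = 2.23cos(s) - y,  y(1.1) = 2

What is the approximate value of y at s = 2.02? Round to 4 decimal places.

0.6991

Heun: k1 = f(s_n, y_n); k2 = f(s_n + h, y_n + h·k1); y_{n+1} = y_n + (h/2)·(k1 + k2).
s=1.100000, y=2.000000:
  k1 = f(1.100000, 2.000000) = -0.988481
  k2 = f(1.560000, 1.545299) = -1.521224
  y ← 2.000000 + (0.46/2)·(-0.988481 + (-1.521224)) = 1.422768
s=1.560000, y=1.422768:
  k1 = f(1.560000, 1.422768) = -1.398693
  k2 = f(2.020000, 0.779369) = -1.747743
  y ← 1.422768 + (0.46/2)·(-1.398693 + (-1.747743)) = 0.699088
y(2.02) ≈ 0.6991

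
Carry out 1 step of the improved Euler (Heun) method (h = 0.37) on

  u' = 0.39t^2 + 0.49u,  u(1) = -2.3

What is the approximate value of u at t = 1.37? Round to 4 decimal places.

-2.5341

Heun: k1 = f(t_n, u_n); k2 = f(t_n + h, u_n + h·k1); u_{n+1} = u_n + (h/2)·(k1 + k2).
t=1.000000, u=-2.300000:
  k1 = f(1.000000, -2.300000) = -0.737000
  k2 = f(1.370000, -2.572690) = -0.528627
  u ← -2.300000 + (0.37/2)·(-0.737000 + (-0.528627)) = -2.534141
u(1.37) ≈ -2.5341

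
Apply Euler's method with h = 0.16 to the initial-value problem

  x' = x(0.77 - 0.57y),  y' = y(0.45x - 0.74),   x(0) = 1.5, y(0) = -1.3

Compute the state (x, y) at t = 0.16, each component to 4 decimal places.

1.8626, -1.2865

Euler on (x,y): x_{n+1} = x_n + h·x', y_{n+1} = y_n + h·y'.
0.000000: (1.500000, -1.300000); f=(2.266500, 0.084500) → (1.862640, -1.286480)
(x(0.16), y(0.16)) ≈ (1.8626, -1.2865)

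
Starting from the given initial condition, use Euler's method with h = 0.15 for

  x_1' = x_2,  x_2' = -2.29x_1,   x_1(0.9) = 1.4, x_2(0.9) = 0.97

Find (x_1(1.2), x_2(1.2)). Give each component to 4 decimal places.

Euler on (x_1,x_2): x_1_{n+1} = x_1_n + h·x_1', x_2_{n+1} = x_2_n + h·x_2'.
0.900000: (1.400000, 0.970000); f=(0.970000, -3.206000) → (1.545500, 0.489100)
1.050000: (1.545500, 0.489100); f=(0.489100, -3.539195) → (1.618865, -0.041779)
(x_1(1.2), x_2(1.2)) ≈ (1.6189, -0.0418)

1.6189, -0.0418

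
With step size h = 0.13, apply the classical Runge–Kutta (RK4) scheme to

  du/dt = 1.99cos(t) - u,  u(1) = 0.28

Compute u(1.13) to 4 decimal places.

0.3630

RK4: k1 = f(t_n, u_n); k2 = f(t_n + h/2, u_n + (h/2)·k1); k3 = f(t_n + h/2, u_n + (h/2)·k2); k4 = f(t_n + h, u_n + h·k3); u_{n+1} = u_n + (h/6)·(k1 + 2k2 + 2k3 + k4).
t=1.000000, u=0.280000:
  k1 = f(1.000000, 0.280000) = 0.795202
  k2 = f(1.065000, 0.331688) = 0.632475
  k3 = f(1.065000, 0.321111) = 0.643052
  k4 = f(1.130000, 0.363597) = 0.485456
  u ← 0.280000 + (0.13/6)·(k1 + 2k2 + 2k3 + k4) = 0.363020
u(1.13) ≈ 0.3630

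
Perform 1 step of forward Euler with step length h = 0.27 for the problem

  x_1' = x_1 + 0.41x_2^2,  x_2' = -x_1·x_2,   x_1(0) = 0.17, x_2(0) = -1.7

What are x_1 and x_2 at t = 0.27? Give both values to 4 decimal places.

0.5358, -1.6220

Euler on (x_1,x_2): x_1_{n+1} = x_1_n + h·x_1', x_2_{n+1} = x_2_n + h·x_2'.
0.000000: (0.170000, -1.700000); f=(1.354900, 0.289000) → (0.535823, -1.621970)
(x_1(0.27), x_2(0.27)) ≈ (0.5358, -1.6220)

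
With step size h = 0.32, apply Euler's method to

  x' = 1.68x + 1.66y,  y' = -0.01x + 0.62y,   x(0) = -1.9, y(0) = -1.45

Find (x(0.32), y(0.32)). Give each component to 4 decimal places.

Euler on (x,y): x_{n+1} = x_n + h·x', y_{n+1} = y_n + h·y'.
0.000000: (-1.900000, -1.450000); f=(-5.599000, -0.880000) → (-3.691680, -1.731600)
(x(0.32), y(0.32)) ≈ (-3.6917, -1.7316)

-3.6917, -1.7316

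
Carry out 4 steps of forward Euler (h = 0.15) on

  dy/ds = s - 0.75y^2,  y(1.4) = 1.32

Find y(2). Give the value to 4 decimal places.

Euler: y_{n+1} = y_n + h·f(s_n, y_n).
s=1.400000, y=1.320000: f=0.093200 → y ← 1.320000 + 0.15·0.093200 = 1.333980
s=1.550000, y=1.333980: f=0.215373 → y ← 1.333980 + 0.15·0.215373 = 1.366286
s=1.700000, y=1.366286: f=0.299947 → y ← 1.366286 + 0.15·0.299947 = 1.411278
s=1.850000, y=1.411278: f=0.356221 → y ← 1.411278 + 0.15·0.356221 = 1.464711
y(2) ≈ 1.4647

1.4647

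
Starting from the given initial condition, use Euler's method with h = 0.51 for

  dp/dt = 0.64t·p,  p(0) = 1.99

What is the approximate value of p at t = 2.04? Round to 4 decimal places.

Euler: p_{n+1} = p_n + h·f(t_n, p_n).
t=0.000000, p=1.990000: f=0.000000 → p ← 1.990000 + 0.51·0.000000 = 1.990000
t=0.510000, p=1.990000: f=0.649536 → p ← 1.990000 + 0.51·0.649536 = 2.321263
t=1.020000, p=2.321263: f=1.515321 → p ← 2.321263 + 0.51·1.515321 = 3.094077
t=1.530000, p=3.094077: f=3.029720 → p ← 3.094077 + 0.51·3.029720 = 4.639234
p(2.04) ≈ 4.6392

4.6392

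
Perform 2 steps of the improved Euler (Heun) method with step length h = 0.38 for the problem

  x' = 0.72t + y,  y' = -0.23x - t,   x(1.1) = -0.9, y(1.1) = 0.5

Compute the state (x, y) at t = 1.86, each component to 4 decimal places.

Heun on (x,y): k1 = f(t_n, state_n); k2 = f(t_n + h, state_n + h·k1); state_{n+1} = state_n + (h/2)·(k1 + k2).
1.100000: (-0.900000, 0.500000)
  k1 = (1.292000, -0.893000)
  predictor → (-0.409040, 0.160660)
  k2 = (1.226260, -1.385921)
  → (-0.421531, 0.067005)
1.480000: (-0.421531, 0.067005)
  k1 = (1.132605, -1.383048)
  predictor → (0.008859, -0.458553)
  k2 = (0.880647, -1.862038)
  → (-0.039013, -0.549561)
(x(1.86), y(1.86)) ≈ (-0.0390, -0.5496)

-0.0390, -0.5496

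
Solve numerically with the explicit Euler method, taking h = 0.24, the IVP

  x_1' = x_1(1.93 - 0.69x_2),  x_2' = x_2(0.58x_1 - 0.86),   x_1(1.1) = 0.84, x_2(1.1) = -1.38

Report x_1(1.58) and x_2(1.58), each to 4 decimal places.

Euler on (x_1,x_2): x_1_{n+1} = x_1_n + h·x_1', x_2_{n+1} = x_2_n + h·x_2'.
1.100000: (0.840000, -1.380000); f=(2.421048, 0.514464) → (1.421052, -1.256529)
1.340000: (1.421052, -1.256529); f=(3.974688, 0.044971) → (2.374977, -1.245736)
(x_1(1.58), x_2(1.58)) ≈ (2.3750, -1.2457)

2.3750, -1.2457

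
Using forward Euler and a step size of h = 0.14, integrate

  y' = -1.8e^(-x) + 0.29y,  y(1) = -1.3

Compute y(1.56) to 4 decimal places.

-1.8499

Euler: y_{n+1} = y_n + h·f(x_n, y_n).
x=1.000000, y=-1.300000: f=-1.039183 → y ← -1.300000 + 0.14·(-1.039183) = -1.445486
x=1.140000, y=-1.445486: f=-0.994865 → y ← -1.445486 + 0.14·(-0.994865) = -1.584767
x=1.280000, y=-1.584767: f=-0.960049 → y ← -1.584767 + 0.14·(-0.960049) = -1.719174
x=1.420000, y=-1.719174: f=-0.933646 → y ← -1.719174 + 0.14·(-0.933646) = -1.849884
y(1.56) ≈ -1.8499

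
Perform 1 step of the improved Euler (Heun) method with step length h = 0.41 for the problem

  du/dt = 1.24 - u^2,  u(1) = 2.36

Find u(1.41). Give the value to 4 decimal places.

1.6565

Heun: k1 = f(t_n, u_n); k2 = f(t_n + h, u_n + h·k1); u_{n+1} = u_n + (h/2)·(k1 + k2).
t=1.000000, u=2.360000:
  k1 = f(1.000000, 2.360000) = -4.329600
  k2 = f(1.410000, 0.584864) = 0.897934
  u ← 2.360000 + (0.41/2)·(-4.329600 + 0.897934) = 1.656508
u(1.41) ≈ 1.6565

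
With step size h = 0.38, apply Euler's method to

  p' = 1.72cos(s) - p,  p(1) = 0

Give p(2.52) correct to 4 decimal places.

Euler: p_{n+1} = p_n + h·f(s_n, p_n).
s=1.000000, p=0.000000: f=0.929320 → p ← 0.000000 + 0.38·0.929320 = 0.353142
s=1.380000, p=0.353142: f=-0.026959 → p ← 0.353142 + 0.38·(-0.026959) = 0.342897
s=1.760000, p=0.342897: f=-0.666389 → p ← 0.342897 + 0.38·(-0.666389) = 0.089669
s=2.140000, p=0.089669: f=-1.016683 → p ← 0.089669 + 0.38·(-1.016683) = -0.296670
p(2.52) ≈ -0.2967

-0.2967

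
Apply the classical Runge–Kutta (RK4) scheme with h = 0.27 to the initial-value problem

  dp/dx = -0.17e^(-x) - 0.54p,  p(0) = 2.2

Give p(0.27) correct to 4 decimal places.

1.8642

RK4: k1 = f(x_n, p_n); k2 = f(x_n + h/2, p_n + (h/2)·k1); k3 = f(x_n + h/2, p_n + (h/2)·k2); k4 = f(x_n + h, p_n + h·k3); p_{n+1} = p_n + (h/6)·(k1 + 2k2 + 2k3 + k4).
x=0.000000, p=2.200000:
  k1 = f(0.000000, 2.200000) = -1.358000
  k2 = f(0.135000, 2.016670) = -1.237534
  k3 = f(0.135000, 2.032933) = -1.246316
  k4 = f(0.270000, 1.863495) = -1.136062
  p ← 2.200000 + (0.27/6)·(k1 + 2k2 + 2k3 + k4) = 1.864221
p(0.27) ≈ 1.8642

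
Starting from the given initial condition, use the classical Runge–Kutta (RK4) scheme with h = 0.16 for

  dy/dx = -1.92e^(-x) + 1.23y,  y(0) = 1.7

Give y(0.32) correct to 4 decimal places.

RK4: k1 = f(x_n, y_n); k2 = f(x_n + h/2, y_n + (h/2)·k1); k3 = f(x_n + h/2, y_n + (h/2)·k2); k4 = f(x_n + h, y_n + h·k3); y_{n+1} = y_n + (h/6)·(k1 + 2k2 + 2k3 + k4).
x=0.000000, y=1.700000:
  k1 = f(0.000000, 1.700000) = 0.171000
  k2 = f(0.080000, 1.713680) = 0.335443
  k3 = f(0.080000, 1.726835) = 0.351624
  k4 = f(0.160000, 1.756260) = 0.524084
  y ← 1.700000 + (0.16/6)·(k1 + 2k2 + 2k3 + k4) = 1.755179
x=0.160000, y=1.755179:
  k1 = f(0.160000, 1.755179) = 0.522754
  k2 = f(0.240000, 1.796999) = 0.699984
  k3 = f(0.240000, 1.811178) = 0.717423
  k4 = f(0.320000, 1.869967) = 0.905853
  y ← 1.755179 + (0.16/6)·(k1 + 2k2 + 2k3 + k4) = 1.868870
y(0.32) ≈ 1.8689

1.8689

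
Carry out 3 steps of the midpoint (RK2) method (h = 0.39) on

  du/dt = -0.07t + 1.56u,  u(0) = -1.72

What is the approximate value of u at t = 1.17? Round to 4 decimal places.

-10.0070

Midpoint: k1 = f(t_n, u_n); k2 = f(t_n + h/2, u_n + (h/2)·k1); u_{n+1} = u_n + h·k2.
t=0.000000, u=-1.720000:
  k1 = f(0.000000, -1.720000) = -2.683200
  k2 = f(0.195000, -2.243224) = -3.513079
  u ← -1.720000 + 0.39·(-3.513079) = -3.090101
t=0.390000, u=-3.090101:
  k1 = f(0.390000, -3.090101) = -4.847858
  k2 = f(0.585000, -4.035433) = -6.336226
  u ← -3.090101 + 0.39·(-6.336226) = -5.561229
t=0.780000, u=-5.561229:
  k1 = f(0.780000, -5.561229) = -8.730117
  k2 = f(0.975000, -7.263602) = -11.399469
  u ← -5.561229 + 0.39·(-11.399469) = -10.007022
u(1.17) ≈ -10.0070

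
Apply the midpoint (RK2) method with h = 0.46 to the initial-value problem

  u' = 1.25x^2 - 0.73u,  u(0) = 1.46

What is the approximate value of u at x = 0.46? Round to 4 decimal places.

Midpoint: k1 = f(x_n, u_n); k2 = f(x_n + h/2, u_n + (h/2)·k1); u_{n+1} = u_n + h·k2.
x=0.000000, u=1.460000:
  k1 = f(0.000000, 1.460000) = -1.065800
  k2 = f(0.230000, 1.214866) = -0.820727
  u ← 1.460000 + 0.46·(-0.820727) = 1.082465
u(0.46) ≈ 1.0825

1.0825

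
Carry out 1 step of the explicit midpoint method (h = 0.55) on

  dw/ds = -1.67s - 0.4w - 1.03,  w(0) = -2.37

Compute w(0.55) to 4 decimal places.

-2.6627

Midpoint: k1 = f(s_n, w_n); k2 = f(s_n + h/2, w_n + (h/2)·k1); w_{n+1} = w_n + h·k2.
s=0.000000, w=-2.370000:
  k1 = f(0.000000, -2.370000) = -0.082000
  k2 = f(0.275000, -2.392550) = -0.532230
  w ← -2.370000 + 0.55·(-0.532230) = -2.662727
w(0.55) ≈ -2.6627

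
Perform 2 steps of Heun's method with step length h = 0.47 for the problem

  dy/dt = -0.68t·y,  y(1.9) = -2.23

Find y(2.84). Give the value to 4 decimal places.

Heun: k1 = f(t_n, y_n); k2 = f(t_n + h, y_n + h·k1); y_{n+1} = y_n + (h/2)·(k1 + k2).
t=1.900000, y=-2.230000:
  k1 = f(1.900000, -2.230000) = 2.881160
  k2 = f(2.370000, -0.875855) = 1.411528
  y ← -2.230000 + (0.47/2)·(2.881160 + 1.411528) = -1.221218
t=2.370000, y=-1.221218:
  k1 = f(2.370000, -1.221218) = 1.968116
  k2 = f(2.840000, -0.296204) = 0.572029
  y ← -1.221218 + (0.47/2)·(1.968116 + 0.572029) = -0.624284
y(2.84) ≈ -0.6243

-0.6243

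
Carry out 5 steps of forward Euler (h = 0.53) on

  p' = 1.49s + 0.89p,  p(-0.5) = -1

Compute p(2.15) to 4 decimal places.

Euler: p_{n+1} = p_n + h·f(s_n, p_n).
s=-0.500000, p=-1.000000: f=-1.635000 → p ← -1.000000 + 0.53·(-1.635000) = -1.866550
s=0.030000, p=-1.866550: f=-1.616530 → p ← -1.866550 + 0.53·(-1.616530) = -2.723311
s=0.560000, p=-2.723311: f=-1.589346 → p ← -2.723311 + 0.53·(-1.589346) = -3.565664
s=1.090000, p=-3.565664: f=-1.549341 → p ← -3.565664 + 0.53·(-1.549341) = -4.386815
s=1.620000, p=-4.386815: f=-1.490465 → p ← -4.386815 + 0.53·(-1.490465) = -5.176762
p(2.15) ≈ -5.1768

-5.1768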